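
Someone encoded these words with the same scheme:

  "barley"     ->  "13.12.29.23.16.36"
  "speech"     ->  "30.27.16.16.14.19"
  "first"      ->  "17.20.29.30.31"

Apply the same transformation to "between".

13.16.31.34.16.16.25

b is letter #2 and maps to 13: an offset of 11. The number is (letter's place in the alphabet, a=1) + 11.
Applying it to between: b=2→13, e=5→16, t=20→31, w=23→34, e=5→16, e=5→16, n=14→25.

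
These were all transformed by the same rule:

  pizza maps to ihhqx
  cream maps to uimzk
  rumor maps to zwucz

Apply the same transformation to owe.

The output letters match the input read backwards, each shifted +8: pizza reversed is azzip. Two steps: reverse the string, then apply a Caesar shift of +8.
On owe: reverse → ewo; then shift: e+8=m, w+8=e, o+8=w.

mew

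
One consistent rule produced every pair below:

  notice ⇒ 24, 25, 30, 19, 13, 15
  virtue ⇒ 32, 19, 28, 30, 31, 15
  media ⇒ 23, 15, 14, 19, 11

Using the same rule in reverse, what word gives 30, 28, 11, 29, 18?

n is letter #14 and maps to 24: an offset of 10. The number is (letter's place in the alphabet, a=1) + 10.
Undoing it on 30, 28, 11, 29, 18: 30→(30−10)÷1=20=t, 28→(28−10)÷1=18=r, 11→(11−10)÷1=1=a, 29→(29−10)÷1=19=s, 18→(18−10)÷1=8=h.

trash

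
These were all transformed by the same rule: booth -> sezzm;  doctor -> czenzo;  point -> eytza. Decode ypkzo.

The output letters match the input read backwards, each shifted +11: booth reversed is htoob. The word is reversed, then every letter is shifted forward by 11.
Decoding ypkzo: shift back: y−11=n, p−11=e, k−11=z, z−11=o, o−11=d → nezod; then reverse → dozen.

dozen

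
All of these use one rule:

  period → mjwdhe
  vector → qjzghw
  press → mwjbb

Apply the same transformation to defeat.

ejojpg

p(15)→m(12) and e(4)→j(9) fit y≡5x+15 (mod 26); the inverse of 5 mod 26 is 21. This is an affine cipher: with a=0,…,z=25, each position x becomes (5x+15) mod 26.
On defeat: d(3)→5·3+15≡4=e; e(4)→5·4+15≡9=j; f(5)→5·5+15≡14=o; e(4)→5·4+15≡9=j; a(0)→5·0+15≡15=p; t(19)→5·19+15≡6=g (all mod 26).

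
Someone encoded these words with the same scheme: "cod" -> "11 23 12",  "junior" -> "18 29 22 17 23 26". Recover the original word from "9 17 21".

aim

c is letter #3 and maps to 11: an offset of 8. Letters become their 1-based position plus 8 (so a→9, b→10, …).
Reversing it on 9 17 21: 9→(9−8)÷1=1=a, 17→(17−8)÷1=9=i, 21→(21−8)÷1=13=m.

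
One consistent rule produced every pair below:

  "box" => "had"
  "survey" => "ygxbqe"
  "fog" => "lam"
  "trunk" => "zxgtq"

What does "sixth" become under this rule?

The shift depends on letter class: consonant b→h is +6, but vowel o→a is +12. Vowels shift forward by 12 and consonants shift forward by 6.
Applying it to sixth: s(cons)+6=y, i(vowel)+12=u, x(cons)+6=d, t(cons)+6=z, h(cons)+6=n.

yudzn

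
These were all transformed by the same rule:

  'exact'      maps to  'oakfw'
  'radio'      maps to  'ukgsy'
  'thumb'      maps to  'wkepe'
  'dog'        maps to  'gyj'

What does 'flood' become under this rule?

ioyyg

The shift depends on letter class: consonant x→a is +3, but vowel e→o is +10. The rule splits by letter class: vowels +10, consonants +3.
Applying it to flood: f(cons)+3=i, l(cons)+3=o, o(vowel)+10=y, o(vowel)+10=y, d(cons)+3=g.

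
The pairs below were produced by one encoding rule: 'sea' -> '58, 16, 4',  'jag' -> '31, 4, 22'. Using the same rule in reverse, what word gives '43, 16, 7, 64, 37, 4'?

nebula

Each letter becomes 3×(its alphabet position, a=1..z=26) + 1.
Reversing it on 43, 16, 7, 64, 37, 4: 43→(43−1)÷3=14=n, 16→(16−1)÷3=5=e, 7→(7−1)÷3=2=b, 64→(64−1)÷3=21=u, 37→(37−1)÷3=12=l, 4→(4−1)÷3=1=a.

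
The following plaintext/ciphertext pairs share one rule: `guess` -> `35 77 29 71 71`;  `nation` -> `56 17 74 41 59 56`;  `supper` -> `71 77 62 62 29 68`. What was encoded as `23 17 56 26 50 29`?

g(#7)→35 and u(#21)→77: differences scale by 3, so n = 3·pos + 14. Each letter becomes 3×(its alphabet position, a=1..z=26) + 14.
Reversing it on 23 17 56 26 50 29: 23→(23−14)÷3=3=c, 17→(17−14)÷3=1=a, 56→(56−14)÷3=14=n, 26→(26−14)÷3=4=d, 50→(50−14)÷3=12=l, 29→(29−14)÷3=5=e.

candle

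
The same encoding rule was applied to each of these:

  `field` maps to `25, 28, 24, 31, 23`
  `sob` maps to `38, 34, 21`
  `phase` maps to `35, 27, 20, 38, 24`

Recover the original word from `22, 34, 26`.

cog

f is letter #6 and maps to 25: an offset of 19. Each letter is replaced by its alphabet position (a=1..z=26) + 19.
Reversing it on 22, 34, 26: 22→(22−19)÷1=3=c, 34→(34−19)÷1=15=o, 26→(26−19)÷1=7=g.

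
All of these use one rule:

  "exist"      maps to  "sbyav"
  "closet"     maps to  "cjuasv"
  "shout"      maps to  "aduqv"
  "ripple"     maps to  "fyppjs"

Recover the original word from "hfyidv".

e(4)→s(18) and x(23)→b(1) fit y≡21x+12 (mod 26); the inverse of 21 mod 26 is 5. Treating letters as 0–25, the rule is x ↦ 21x + 12 (mod 26).
Undoing it on hfyidv: h(7)→5·(7−12)≡1=b; f(5)→5·(5−12)≡17=r; y(24)→5·(24−12)≡8=i; i(8)→5·(8−12)≡6=g; d(3)→5·(3−12)≡7=h; v(21)→5·(21−12)≡19=t (all mod 26).

bright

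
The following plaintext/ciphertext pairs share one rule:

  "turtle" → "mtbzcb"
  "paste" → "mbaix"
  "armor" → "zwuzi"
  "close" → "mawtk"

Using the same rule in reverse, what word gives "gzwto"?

The output letters match the input read backwards, each shifted +8: turtle reversed is eltrut. The word is reversed, then every letter is shifted forward by 8.
Decoding gzwto: shift back: g−8=y, z−8=r, w−8=o, t−8=l, o−8=g → yrolg; then reverse → glory.

glory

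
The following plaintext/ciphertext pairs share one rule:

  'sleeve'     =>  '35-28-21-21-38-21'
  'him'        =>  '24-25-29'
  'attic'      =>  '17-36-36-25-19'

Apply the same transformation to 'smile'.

s is letter #19 and maps to 35: an offset of 16. The number is (letter's place in the alphabet, a=1) + 16.
Applying it to smile: s=19→35, m=13→29, i=9→25, l=12→28, e=5→21.

35-29-25-28-21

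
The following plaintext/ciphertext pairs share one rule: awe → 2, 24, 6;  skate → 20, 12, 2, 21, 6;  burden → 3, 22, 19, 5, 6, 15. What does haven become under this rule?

9, 2, 23, 6, 15

a is letter #1 and maps to 2: an offset of 1. The number is (letter's place in the alphabet, a=1) + 1.
For haven: h=8→9, a=1→2, v=22→23, e=5→6, n=14→15.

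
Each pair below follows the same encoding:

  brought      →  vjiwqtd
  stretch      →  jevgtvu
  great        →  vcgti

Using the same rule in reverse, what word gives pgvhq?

often

The output letters match the input read backwards, each shifted +2: brought reversed is thguorb. Read the word backwards and shift each letter +2.
Undoing it on pgvhq: shift back: p−2=n, g−2=e, v−2=t, h−2=f, q−2=o → netfo; then reverse → often.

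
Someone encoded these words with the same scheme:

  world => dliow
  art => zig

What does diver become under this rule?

wrevi

Each pair mirrors across the alphabet (w↔d, o↔l, r↔i): positions sum to 25. Letters are reflected about the middle of the alphabet (position → 25−position): Atbash.
On diver: d↔w, i↔r, v↔e, e↔v, r↔i.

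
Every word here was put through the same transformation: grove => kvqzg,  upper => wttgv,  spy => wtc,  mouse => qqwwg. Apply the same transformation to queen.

uwggr

The shift depends on letter class: consonant g→k is +4, but vowel o→q is +2. Vowels shift forward by 2 and consonants shift forward by 4.
Applying it to queen: q(cons)+4=u, u(vowel)+2=w, e(vowel)+2=g, e(vowel)+2=g, n(cons)+4=r.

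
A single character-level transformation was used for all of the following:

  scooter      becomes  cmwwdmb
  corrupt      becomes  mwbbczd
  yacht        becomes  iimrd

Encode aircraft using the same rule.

The shift depends on letter class: consonant s→c is +10, but vowel o→w is +8. Two shifts are in play — +8 for a/e/i/o/u, +10 for every other letter.
On aircraft: a(vowel)+8=i, i(vowel)+8=q, r(cons)+10=b, c(cons)+10=m, r(cons)+10=b, a(vowel)+8=i, f(cons)+10=p, t(cons)+10=d.

iqbmbipd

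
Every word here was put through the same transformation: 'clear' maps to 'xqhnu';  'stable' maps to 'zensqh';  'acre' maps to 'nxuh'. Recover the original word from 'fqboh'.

Treating letters as 0–25, the rule is x ↦ 5x + 13 (mod 26).
Reversing it on fqboh: f(5)→21·(5−13)≡14=o; q(16)→21·(16−13)≡11=l; b(1)→21·(1−13)≡8=i; o(14)→21·(14−13)≡21=v; h(7)→21·(7−13)≡4=e (all mod 26).

olive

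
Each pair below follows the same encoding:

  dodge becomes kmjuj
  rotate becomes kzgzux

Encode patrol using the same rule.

The output letters match the input read backwards, each shifted +6: dodge reversed is egdod. Two steps: reverse the string, then apply a Caesar shift of +6.
Applying it to patrol: reverse → lortap; then shift: l+6=r, o+6=u, r+6=x, t+6=z, a+6=g, p+6=v.

ruxzgv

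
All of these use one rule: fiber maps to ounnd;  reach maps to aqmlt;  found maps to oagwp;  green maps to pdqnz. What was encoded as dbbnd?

Shifts by position in fiber: pos 0: f→o (+9), pos 1: i→u (+12), pos 2: b→n (+12), pos 3: e→n (+9), pos 4: r→d (+12) — repeating every 3. The shifts repeat in a cycle of length 3: positions 0,1,… shift by +9, +12, +12, then the pattern repeats.
Undoing it on dbbnd: d−9=u, b−12=p, b−12=p, n−9=e, d−12=r.

upper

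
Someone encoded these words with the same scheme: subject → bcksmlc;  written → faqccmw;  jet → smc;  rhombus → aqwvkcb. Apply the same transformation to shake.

bqitm

The shift depends on letter class: consonant s→b is +9, but vowel u→c is +8. Two shifts are in play — +8 for a/e/i/o/u, +9 for every other letter.
For shake: s(cons)+9=b, h(cons)+9=q, a(vowel)+8=i, k(cons)+9=t, e(vowel)+8=m.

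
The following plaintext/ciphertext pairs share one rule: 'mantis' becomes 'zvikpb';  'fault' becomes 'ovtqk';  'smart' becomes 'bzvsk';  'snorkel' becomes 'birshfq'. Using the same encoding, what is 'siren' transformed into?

bpsfi

Treating letters as 0–25, the rule is x ↦ 9x + 21 (mod 26).
On siren: s(18)→9·18+21≡1=b; i(8)→9·8+21≡15=p; r(17)→9·17+21≡18=s; e(4)→9·4+21≡5=f; n(13)→9·13+21≡8=i (all mod 26).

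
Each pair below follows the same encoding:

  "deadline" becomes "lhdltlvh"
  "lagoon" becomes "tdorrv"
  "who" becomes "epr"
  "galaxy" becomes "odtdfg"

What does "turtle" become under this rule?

bxzbth

The rule splits by letter class: vowels +3, consonants +8.
On turtle: t(cons)+8=b, u(vowel)+3=x, r(cons)+8=z, t(cons)+8=b, l(cons)+8=t, e(vowel)+3=h.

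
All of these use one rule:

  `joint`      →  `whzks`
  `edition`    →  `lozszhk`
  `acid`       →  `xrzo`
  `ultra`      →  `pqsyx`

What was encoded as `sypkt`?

trunk

j(9)→w(22) and o(14)→h(7) fit y≡23x+23 (mod 26); the inverse of 23 mod 26 is 17. This is an affine cipher: with a=0,…,z=25, each position x becomes (23x+23) mod 26.
Decoding sypkt: s(18)→17·(18−23)≡19=t; y(24)→17·(24−23)≡17=r; p(15)→17·(15−23)≡20=u; k(10)→17·(10−23)≡13=n; t(19)→17·(19−23)≡10=k (all mod 26).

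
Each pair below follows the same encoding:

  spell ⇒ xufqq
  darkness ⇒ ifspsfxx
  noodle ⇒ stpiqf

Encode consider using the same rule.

Shifts by position in spell: pos 0: s→x (+5), pos 1: p→u (+5), pos 2: e→f (+1), pos 3: l→q (+5), pos 4: l→q (+5) — repeating every 3. It's a Vigenère-style cipher with numeric key [5,5,1]: position i shifts by key[i mod 3].
For consider: c+5=h, o+5=t, n+1=o, s+5=x, i+5=n, d+1=e, e+5=j, r+5=w.

htoxnejw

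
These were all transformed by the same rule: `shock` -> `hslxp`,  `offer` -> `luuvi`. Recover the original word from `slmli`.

Each pair mirrors across the alphabet (s↔h, h↔s, o↔l): positions sum to 25. Letters are reflected about the middle of the alphabet (position → 25−position): Atbash.
Decoding slmli: s↔h, l↔o, m↔n, l↔o, i↔r.

honor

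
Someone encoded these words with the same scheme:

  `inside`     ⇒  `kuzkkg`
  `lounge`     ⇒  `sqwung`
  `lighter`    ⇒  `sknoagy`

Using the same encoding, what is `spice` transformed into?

The shift depends on letter class: consonant n→u is +7, but vowel i→k is +2. The rule splits by letter class: vowels +2, consonants +7.
Applying it to spice: s(cons)+7=z, p(cons)+7=w, i(vowel)+2=k, c(cons)+7=j, e(vowel)+2=g.

zwkjg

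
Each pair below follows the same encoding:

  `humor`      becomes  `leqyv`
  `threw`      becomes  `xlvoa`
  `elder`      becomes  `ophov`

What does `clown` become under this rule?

The shift depends on letter class: consonant h→l is +4, but vowel u→e is +10. Vowels shift forward by 10 and consonants shift forward by 4.
Applying it to clown: c(cons)+4=g, l(cons)+4=p, o(vowel)+10=y, w(cons)+4=a, n(cons)+4=r.

gpyar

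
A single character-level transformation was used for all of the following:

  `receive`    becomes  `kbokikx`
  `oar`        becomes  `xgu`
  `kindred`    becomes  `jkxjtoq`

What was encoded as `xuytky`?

The output letters match the input read backwards, each shifted +6: receive reversed is eviecer. Read the word backwards and shift each letter +6.
Undoing it on xuytky: shift back: x−6=r, u−6=o, y−6=s, t−6=n, k−6=e, y−6=s → rosnes; then reverse → sensor.

sensor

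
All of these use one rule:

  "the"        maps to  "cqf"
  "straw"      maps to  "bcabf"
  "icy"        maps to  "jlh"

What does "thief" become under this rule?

The shift depends on letter class: consonant t→c is +9, but vowel e→f is +1. Vowels shift forward by 1 and consonants shift forward by 9.
On thief: t(cons)+9=c, h(cons)+9=q, i(vowel)+1=j, e(vowel)+1=f, f(cons)+9=o.

cqjfo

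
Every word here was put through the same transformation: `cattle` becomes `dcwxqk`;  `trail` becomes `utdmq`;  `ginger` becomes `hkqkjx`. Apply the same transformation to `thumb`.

Each letter shifts forward by (position + 1), i.e. 1, 2, 3, … — the shift grows by one for each successive letter.
On thumb: t+1=u, h+2=j, u+3=x, m+4=q, b+5=g.

ujxqg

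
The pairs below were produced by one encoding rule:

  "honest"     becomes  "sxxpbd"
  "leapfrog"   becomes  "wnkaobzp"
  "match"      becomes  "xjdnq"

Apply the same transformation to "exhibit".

It's a Vigenère-style cipher with numeric key [11,9,10]: position i shifts by key[i mod 3].
On exhibit: e+11=p, x+9=g, h+10=r, i+11=t, b+9=k, i+10=s, t+11=e.

pgrtkse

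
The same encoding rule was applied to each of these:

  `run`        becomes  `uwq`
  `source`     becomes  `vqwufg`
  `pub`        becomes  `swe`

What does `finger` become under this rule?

The shift depends on letter class: consonant r→u is +3, but vowel u→w is +2. Vowels shift forward by 2 and consonants shift forward by 3.
On finger: f(cons)+3=i, i(vowel)+2=k, n(cons)+3=q, g(cons)+3=j, e(vowel)+2=g, r(cons)+3=u.

ikqjgu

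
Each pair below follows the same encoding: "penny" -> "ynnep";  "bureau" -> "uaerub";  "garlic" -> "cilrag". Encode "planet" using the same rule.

tenalp

The output letters match the input read backwards: penny reversed is ynnep. The word is simply reversed.
On planet: reverse → tenalp.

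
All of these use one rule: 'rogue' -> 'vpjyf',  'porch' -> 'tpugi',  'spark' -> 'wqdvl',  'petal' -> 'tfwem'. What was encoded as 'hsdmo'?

A repeating key of period 3 is used — shifts +4, +1, +3 over and over.
Decoding hsdmo: h−4=d, s−1=r, d−3=a, m−4=i, o−1=n.

drain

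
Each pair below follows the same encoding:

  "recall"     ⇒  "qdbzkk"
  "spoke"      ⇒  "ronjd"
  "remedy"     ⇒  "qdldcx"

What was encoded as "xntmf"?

young

Every letter moves 25 places later in the alphabet, wrapping around z→a.
Undoing it on xntmf: x−25=y, n−25=o, t−25=u, m−25=n, f−25=g.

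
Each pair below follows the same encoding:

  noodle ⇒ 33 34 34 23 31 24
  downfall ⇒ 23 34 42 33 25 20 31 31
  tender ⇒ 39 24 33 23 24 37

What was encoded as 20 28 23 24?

n is letter #14 and maps to 33: an offset of 19. The number is (letter's place in the alphabet, a=1) + 19.
Undoing it on 20 28 23 24: 20→(20−19)÷1=1=a, 28→(28−19)÷1=9=i, 23→(23−19)÷1=4=d, 24→(24−19)÷1=5=e.

aide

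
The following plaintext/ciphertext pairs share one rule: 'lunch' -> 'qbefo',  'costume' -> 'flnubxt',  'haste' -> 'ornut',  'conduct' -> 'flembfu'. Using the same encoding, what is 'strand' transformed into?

Treating letters as 0–25, the rule is x ↦ 7x + 17 (mod 26).
For strand: s(18)→7·18+17≡13=n; t(19)→7·19+17≡20=u; r(17)→7·17+17≡6=g; a(0)→7·0+17≡17=r; n(13)→7·13+17≡4=e; d(3)→7·3+17≡12=m (all mod 26).

nugrem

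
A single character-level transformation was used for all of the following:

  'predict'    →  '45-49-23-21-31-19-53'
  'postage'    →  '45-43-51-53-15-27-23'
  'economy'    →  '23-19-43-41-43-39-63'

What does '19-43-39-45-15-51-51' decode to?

Each letter becomes 2×(its alphabet position, a=1..z=26) + 13.
Decoding 19-43-39-45-15-51-51: 19→(19−13)÷2=3=c, 43→(43−13)÷2=15=o, 39→(39−13)÷2=13=m, 45→(45−13)÷2=16=p, 15→(15−13)÷2=1=a, 51→(51−13)÷2=19=s, 51→(51−13)÷2=19=s.

compass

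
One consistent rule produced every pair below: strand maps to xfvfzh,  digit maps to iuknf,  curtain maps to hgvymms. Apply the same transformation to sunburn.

Shifts by position in strand: pos 0: s→x (+5), pos 1: t→f (+12), pos 2: r→v (+4), pos 3: a→f (+5), pos 4: n→z (+12), pos 5: d→h (+4) — repeating every 3. A repeating key of period 3 is used — shifts +5, +12, +4 over and over.
For sunburn: s+5=x, u+12=g, n+4=r, b+5=g, u+12=g, r+4=v, n+5=s.

xgrggvs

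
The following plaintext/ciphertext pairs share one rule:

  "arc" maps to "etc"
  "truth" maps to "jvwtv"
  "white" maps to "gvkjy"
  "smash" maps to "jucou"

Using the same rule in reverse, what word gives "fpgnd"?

The output letters match the input read backwards, each shifted +2: arc reversed is cra. The word is reversed, then every letter is shifted forward by 2.
Decoding fpgnd: shift back: f−2=d, p−2=n, g−2=e, n−2=l, d−2=b → dnelb; then reverse → blend.

blend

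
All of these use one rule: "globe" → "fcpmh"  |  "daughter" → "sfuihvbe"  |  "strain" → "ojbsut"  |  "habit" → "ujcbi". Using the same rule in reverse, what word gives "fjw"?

The word is reversed, then every letter is shifted forward by 1.
Reversing it on fjw: shift back: f−1=e, j−1=i, w−1=v → eiv; then reverse → vie.

vie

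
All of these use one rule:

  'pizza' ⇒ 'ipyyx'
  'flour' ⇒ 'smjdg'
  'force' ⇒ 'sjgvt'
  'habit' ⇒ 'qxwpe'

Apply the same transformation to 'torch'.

Each letter's alphabet position (a=0..z=25) is mapped through 25·x+23 mod 26 — an affine cipher.
On torch: t(19)→25·19+23≡4=e; o(14)→25·14+23≡9=j; r(17)→25·17+23≡6=g; c(2)→25·2+23≡21=v; h(7)→25·7+23≡16=q (all mod 26).

ejgvq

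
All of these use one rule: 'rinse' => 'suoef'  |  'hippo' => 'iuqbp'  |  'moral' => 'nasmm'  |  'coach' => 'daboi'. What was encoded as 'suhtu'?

Shifts by position in rinse: pos 0: r→s (+1), pos 1: i→u (+12), pos 2: n→o (+1), pos 3: s→e (+12) — repeating every 2. It's a Vigenère-style cipher with numeric key [1,12]: position i shifts by key[i mod 2].
Decoding suhtu: s−1=r, u−12=i, h−1=g, t−12=h, u−1=t.

right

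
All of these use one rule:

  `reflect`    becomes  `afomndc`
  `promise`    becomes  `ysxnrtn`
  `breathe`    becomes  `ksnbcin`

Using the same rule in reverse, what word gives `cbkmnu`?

tablet

Shifts by position in reflect: pos 0: r→a (+9), pos 1: e→f (+1), pos 2: f→o (+9), pos 3: l→m (+1) — repeating every 2. It's a Vigenère-style cipher with numeric key [9,1]: position i shifts by key[i mod 2].
Undoing it on cbkmnu: c−9=t, b−1=a, k−9=b, m−1=l, n−9=e, u−1=t.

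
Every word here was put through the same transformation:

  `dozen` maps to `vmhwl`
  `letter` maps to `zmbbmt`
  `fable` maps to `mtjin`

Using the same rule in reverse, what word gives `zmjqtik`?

caliber

Read the word backwards and shift each letter +8.
Reversing it on zmjqtik: shift back: z−8=r, m−8=e, j−8=b, q−8=i, t−8=l, i−8=a, k−8=c → rebilac; then reverse → caliber.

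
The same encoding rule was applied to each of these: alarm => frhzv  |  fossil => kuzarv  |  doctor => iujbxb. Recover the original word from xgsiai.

Letter i (0-indexed) is shifted by i+5, so successive shifts are 5, 6, 7, ….
Decoding xgsiai: x−5=s, g−6=a, s−7=l, i−8=a, a−9=r, i−10=y.

salary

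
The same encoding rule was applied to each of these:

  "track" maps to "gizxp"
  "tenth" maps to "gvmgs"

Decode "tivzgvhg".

greatest

Each pair mirrors across the alphabet (t↔g, r↔i, a↔z): positions sum to 25. Letters are reflected about the middle of the alphabet (position → 25−position): Atbash.
Reversing it on tivzgvhg: t↔g, i↔r, v↔e, z↔a, g↔t, v↔e, h↔s, g↔t.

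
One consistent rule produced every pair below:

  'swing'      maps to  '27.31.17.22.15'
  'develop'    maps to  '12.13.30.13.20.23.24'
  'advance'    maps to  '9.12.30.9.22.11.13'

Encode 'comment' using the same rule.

11.23.21.21.13.22.28

s is letter #19 and maps to 27: an offset of 8. Each letter is replaced by its alphabet position (a=1..z=26) + 8.
Applying it to comment: c=3→11, o=15→23, m=13→21, m=13→21, e=5→13, n=14→22, t=20→28.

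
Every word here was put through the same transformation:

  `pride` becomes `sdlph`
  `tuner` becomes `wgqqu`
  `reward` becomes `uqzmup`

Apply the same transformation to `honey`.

kaqqb

Shifts by position in pride: pos 0: p→s (+3), pos 1: r→d (+12), pos 2: i→l (+3), pos 3: d→p (+12) — repeating every 2. A repeating key of period 2 is used — shifts +3, +12 over and over.
For honey: h+3=k, o+12=a, n+3=q, e+12=q, y+3=b.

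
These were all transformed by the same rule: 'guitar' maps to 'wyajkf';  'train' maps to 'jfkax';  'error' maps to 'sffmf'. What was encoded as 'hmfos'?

Each letter's alphabet position (a=0..z=25) is mapped through 15·x+10 mod 26 — an affine cipher.
Reversing it on hmfos: h(7)→7·(7−10)≡5=f; m(12)→7·(12−10)≡14=o; f(5)→7·(5−10)≡17=r; o(14)→7·(14−10)≡2=c; s(18)→7·(18−10)≡4=e (all mod 26).

force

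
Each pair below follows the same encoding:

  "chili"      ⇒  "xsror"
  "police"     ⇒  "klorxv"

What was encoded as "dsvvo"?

wheel

This is the alphabet-reversal cipher (Atbash): a becomes z, b becomes y, etc.
Decoding dsvvo: d↔w, s↔h, v↔e, v↔e, o↔l.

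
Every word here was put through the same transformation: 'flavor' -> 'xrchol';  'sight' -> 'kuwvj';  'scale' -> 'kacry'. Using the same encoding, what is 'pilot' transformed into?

nuroj

This is an affine cipher: with a=0,…,z=25, each position x becomes (25x+2) mod 26.
For pilot: p(15)→25·15+2≡13=n; i(8)→25·8+2≡20=u; l(11)→25·11+2≡17=r; o(14)→25·14+2≡14=o; t(19)→25·19+2≡9=j (all mod 26).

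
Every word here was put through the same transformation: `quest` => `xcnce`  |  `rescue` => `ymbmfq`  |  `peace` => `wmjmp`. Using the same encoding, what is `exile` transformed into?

In quest: q→x is +7, u→c is +8, e→n is +9, s→c is +10 — the shift increases by 1 each position. Each letter shifts forward by (position + 7), i.e. 7, 8, 9, … — the shift grows by one for each successive letter.
Applying it to exile: e+7=l, x+8=f, i+9=r, l+10=v, e+11=p.

lfrvp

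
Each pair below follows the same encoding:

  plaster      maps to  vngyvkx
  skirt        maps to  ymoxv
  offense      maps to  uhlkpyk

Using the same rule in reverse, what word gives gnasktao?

aluminum

Shifts by position in plaster: pos 0: p→v (+6), pos 1: l→n (+2), pos 2: a→g (+6), pos 3: s→y (+6), pos 4: t→v (+2), pos 5: e→k (+6) — repeating every 3. A repeating key of period 3 is used — shifts +6, +2, +6 over and over.
Reversing it on gnasktao: g−6=a, n−2=l, a−6=u, s−6=m, k−2=i, t−6=n, a−6=u, o−2=m.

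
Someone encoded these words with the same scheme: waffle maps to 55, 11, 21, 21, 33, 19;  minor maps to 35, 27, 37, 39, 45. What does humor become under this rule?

w(#23)→55 and a(#1)→11: differences scale by 2, so n = 2·pos + 9. The formula is n = 2×(alphabet index, a=1) + 9.
On humor: h=8→25, u=21→51, m=13→35, o=15→39, r=18→45.

25, 51, 35, 39, 45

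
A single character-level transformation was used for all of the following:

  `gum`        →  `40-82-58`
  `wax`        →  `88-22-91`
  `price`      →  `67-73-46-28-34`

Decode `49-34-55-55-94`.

g(#7)→40 and u(#21)→82: differences scale by 3, so n = 3·pos + 19. With a=1..z=26, the number is 3·pos + 19.
Reversing it on 49-34-55-55-94: 49→(49−19)÷3=10=j, 34→(34−19)÷3=5=e, 55→(55−19)÷3=12=l, 55→(55−19)÷3=12=l, 94→(94−19)÷3=25=y.

jelly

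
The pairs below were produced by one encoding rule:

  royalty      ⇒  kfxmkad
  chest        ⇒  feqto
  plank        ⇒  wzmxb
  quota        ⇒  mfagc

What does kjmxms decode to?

The output letters match the input read backwards, each shifted +12: royalty reversed is ytlayor. Read the word backwards and shift each letter +12.
Reversing it on kjmxms: shift back: k−12=y, j−12=x, m−12=a, x−12=l, m−12=a, s−12=g → yxalag; then reverse → galaxy.

galaxy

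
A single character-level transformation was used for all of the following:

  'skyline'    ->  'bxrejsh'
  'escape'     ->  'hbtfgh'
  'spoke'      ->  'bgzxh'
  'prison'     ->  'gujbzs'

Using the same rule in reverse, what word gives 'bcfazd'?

s(18)→b(1) and k(10)→x(23) fit y≡7x+5 (mod 26); the inverse of 7 mod 26 is 15. This is an affine cipher: with a=0,…,z=25, each position x becomes (7x+5) mod 26.
Decoding bcfazd: b(1)→15·(1−5)≡18=s; c(2)→15·(2−5)≡7=h; f(5)→15·(5−5)≡0=a; a(0)→15·(0−5)≡3=d; z(25)→15·(25−5)≡14=o; d(3)→15·(3−5)≡22=w (all mod 26).

shadow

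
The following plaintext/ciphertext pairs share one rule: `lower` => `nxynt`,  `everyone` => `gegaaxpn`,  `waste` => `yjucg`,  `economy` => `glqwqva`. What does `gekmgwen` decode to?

Shifts by position in lower: pos 0: l→n (+2), pos 1: o→x (+9), pos 2: w→y (+2), pos 3: e→n (+9) — repeating every 2. The shifts repeat in a cycle of length 2: positions 0,1,… shift by +2, +9, then the pattern repeats.
Undoing it on gekmgwen: g−2=e, e−9=v, k−2=i, m−9=d, g−2=e, w−9=n, e−2=c, n−9=e.

evidence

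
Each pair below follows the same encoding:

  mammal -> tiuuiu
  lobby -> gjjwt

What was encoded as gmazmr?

jersey

Two steps: reverse the string, then apply a Caesar shift of +8.
Undoing it on gmazmr: shift back: g−8=y, m−8=e, a−8=s, z−8=r, m−8=e, r−8=j → yesrej; then reverse → jersey.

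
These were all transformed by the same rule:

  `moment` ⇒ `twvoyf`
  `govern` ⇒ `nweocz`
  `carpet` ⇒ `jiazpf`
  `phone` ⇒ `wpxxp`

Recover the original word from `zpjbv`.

In moment: m→t is +7, o→w is +8, m→v is +9, e→o is +10 — the shift increases by 1 each position. Letter i (0-indexed) is shifted by i+7, so successive shifts are 7, 8, 9, ….
Reversing it on zpjbv: z−7=s, p−8=h, j−9=a, b−10=r, v−11=k.

shark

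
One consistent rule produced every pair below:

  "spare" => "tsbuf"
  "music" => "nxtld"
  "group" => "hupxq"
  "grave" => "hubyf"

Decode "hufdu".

great

Shifts by position in spare: pos 0: s→t (+1), pos 1: p→s (+3), pos 2: a→b (+1), pos 3: r→u (+3) — repeating every 2. It's a Vigenère-style cipher with numeric key [1,3]: position i shifts by key[i mod 2].
Decoding hufdu: h−1=g, u−3=r, f−1=e, d−3=a, u−1=t.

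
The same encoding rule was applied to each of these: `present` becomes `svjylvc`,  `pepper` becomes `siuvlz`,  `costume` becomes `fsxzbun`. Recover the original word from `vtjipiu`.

special

In present: p→s is +3, r→v is +4, e→j is +5, s→y is +6 — the shift increases by 1 each position. The shift increases by 1 at each position, starting from +3: 3, 4, 5, ….
Undoing it on vtjipiu: v−3=s, t−4=p, j−5=e, i−6=c, p−7=i, i−8=a, u−9=l.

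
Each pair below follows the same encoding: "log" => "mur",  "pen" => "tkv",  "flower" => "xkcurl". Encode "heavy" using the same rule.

The word is reversed, then every letter is shifted forward by 6.
On heavy: reverse → yvaeh; then shift: y+6=e, v+6=b, a+6=g, e+6=k, h+6=n.

ebgkn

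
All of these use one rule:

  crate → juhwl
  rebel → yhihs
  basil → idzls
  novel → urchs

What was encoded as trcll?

movie

A repeating key of period 2 is used — shifts +7, +3 over and over.
Undoing it on trcll: t−7=m, r−3=o, c−7=v, l−3=i, l−7=e.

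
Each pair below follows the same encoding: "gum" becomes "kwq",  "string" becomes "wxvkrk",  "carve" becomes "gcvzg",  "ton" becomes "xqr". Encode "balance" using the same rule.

The rule splits by letter class: vowels +2, consonants +4.
On balance: b(cons)+4=f, a(vowel)+2=c, l(cons)+4=p, a(vowel)+2=c, n(cons)+4=r, c(cons)+4=g, e(vowel)+2=g.

fcpcrgg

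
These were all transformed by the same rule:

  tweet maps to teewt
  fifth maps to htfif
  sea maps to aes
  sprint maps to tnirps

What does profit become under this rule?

The output letters match the input read backwards: tweet reversed is teewt. It's just the letters in reverse order.
On profit: reverse → tiforp.

tiforp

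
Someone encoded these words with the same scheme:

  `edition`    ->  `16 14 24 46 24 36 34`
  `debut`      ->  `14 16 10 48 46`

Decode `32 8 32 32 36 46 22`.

e(#5)→16 and d(#4)→14: differences scale by 2, so n = 2·pos + 6. Each letter becomes 2×(its alphabet position, a=1..z=26) + 6.
Decoding 32 8 32 32 36 46 22: 32→(32−6)÷2=13=m, 8→(8−6)÷2=1=a, 32→(32−6)÷2=13=m, 32→(32−6)÷2=13=m, 36→(36−6)÷2=15=o, 46→(46−6)÷2=20=t, 22→(22−6)÷2=8=h.

mammoth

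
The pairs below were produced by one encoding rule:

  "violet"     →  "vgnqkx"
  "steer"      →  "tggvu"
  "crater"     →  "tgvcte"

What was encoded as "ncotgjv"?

Two steps: reverse the string, then apply a Caesar shift of +2.
Reversing it on ncotgjv: shift back: n−2=l, c−2=a, o−2=m, t−2=r, g−2=e, j−2=h, v−2=t → lamreht; then reverse → thermal.

thermal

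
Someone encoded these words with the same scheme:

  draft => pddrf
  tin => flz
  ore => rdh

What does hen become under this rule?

The shift depends on letter class: consonant d→p is +12, but vowel a→d is +3. Vowels shift forward by 3 and consonants shift forward by 12.
For hen: h(cons)+12=t, e(vowel)+3=h, n(cons)+12=z.

thz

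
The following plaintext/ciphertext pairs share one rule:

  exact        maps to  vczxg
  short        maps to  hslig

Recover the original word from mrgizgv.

nitrate

Letters are reflected about the middle of the alphabet (position → 25−position): Atbash.
Reversing it on mrgizgv: m↔n, r↔i, g↔t, i↔r, z↔a, g↔t, v↔e.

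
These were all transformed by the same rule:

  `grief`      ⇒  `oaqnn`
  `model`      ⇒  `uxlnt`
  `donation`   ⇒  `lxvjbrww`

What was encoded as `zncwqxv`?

reunion

Shifts by position in grief: pos 0: g→o (+8), pos 1: r→a (+9), pos 2: i→q (+8), pos 3: e→n (+9) — repeating every 2. It's a Vigenère-style cipher with numeric key [8,9]: position i shifts by key[i mod 2].
Reversing it on zncwqxv: z−8=r, n−9=e, c−8=u, w−9=n, q−8=i, x−9=o, v−8=n.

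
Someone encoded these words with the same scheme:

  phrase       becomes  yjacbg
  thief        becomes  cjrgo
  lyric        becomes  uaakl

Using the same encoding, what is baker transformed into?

kctga

Shifts by position in phrase: pos 0: p→y (+9), pos 1: h→j (+2), pos 2: r→a (+9), pos 3: a→c (+2) — repeating every 2. The shifts repeat in a cycle of length 2: positions 0,1,… shift by +9, +2, then the pattern repeats.
Applying it to baker: b+9=k, a+2=c, k+9=t, e+2=g, r+9=a.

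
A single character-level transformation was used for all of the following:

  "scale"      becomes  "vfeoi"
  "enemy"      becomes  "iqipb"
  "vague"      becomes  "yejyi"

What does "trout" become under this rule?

wusyw

The shift depends on letter class: consonant s→v is +3, but vowel a→e is +4. The rule splits by letter class: vowels +4, consonants +3.
For trout: t(cons)+3=w, r(cons)+3=u, o(vowel)+4=s, u(vowel)+4=y, t(cons)+3=w.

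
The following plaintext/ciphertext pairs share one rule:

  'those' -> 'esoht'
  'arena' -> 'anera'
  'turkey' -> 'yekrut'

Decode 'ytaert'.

The word is simply reversed.
Decoding ytaert: then reverse → treaty.

treaty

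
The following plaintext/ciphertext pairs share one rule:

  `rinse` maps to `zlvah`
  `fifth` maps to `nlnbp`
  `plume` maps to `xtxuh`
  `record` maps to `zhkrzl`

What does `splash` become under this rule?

Two shifts are in play — +3 for a/e/i/o/u, +8 for every other letter.
Applying it to splash: s(cons)+8=a, p(cons)+8=x, l(cons)+8=t, a(vowel)+3=d, s(cons)+8=a, h(cons)+8=p.

axtdap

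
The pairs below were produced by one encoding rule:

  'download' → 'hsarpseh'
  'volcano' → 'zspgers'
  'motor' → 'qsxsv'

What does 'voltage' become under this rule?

zspxeki

Every letter moves 4 places later in the alphabet, wrapping around z→a.
For voltage: v+4=z, o+4=s, l+4=p, t+4=x, a+4=e, g+4=k, e+4=i.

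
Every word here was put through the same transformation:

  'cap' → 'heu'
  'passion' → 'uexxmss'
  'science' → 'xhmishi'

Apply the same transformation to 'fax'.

kec

The shift depends on letter class: consonant c→h is +5, but vowel a→e is +4. Two shifts are in play — +4 for a/e/i/o/u, +5 for every other letter.
For fax: f(cons)+5=k, a(vowel)+4=e, x(cons)+5=c.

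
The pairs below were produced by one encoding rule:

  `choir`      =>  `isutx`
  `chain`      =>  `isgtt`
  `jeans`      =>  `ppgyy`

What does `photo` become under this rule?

Shifts by position in choir: pos 0: c→i (+6), pos 1: h→s (+11), pos 2: o→u (+6), pos 3: i→t (+11) — repeating every 2. A repeating key of period 2 is used — shifts +6, +11 over and over.
For photo: p+6=v, h+11=s, o+6=u, t+11=e, o+6=u.

vsueu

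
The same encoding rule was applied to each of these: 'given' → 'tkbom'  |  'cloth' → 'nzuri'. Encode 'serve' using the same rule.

The output letters match the input read backwards, each shifted +6: given reversed is nevig. The word is reversed, then every letter is shifted forward by 6.
For serve: reverse → evres; then shift: e+6=k, v+6=b, r+6=x, e+6=k, s+6=y.

kbxky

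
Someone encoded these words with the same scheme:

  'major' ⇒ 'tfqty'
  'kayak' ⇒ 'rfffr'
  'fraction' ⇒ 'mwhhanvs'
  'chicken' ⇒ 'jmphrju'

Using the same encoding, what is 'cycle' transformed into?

Shifts by position in major: pos 0: m→t (+7), pos 1: a→f (+5), pos 2: j→q (+7), pos 3: o→t (+5) — repeating every 2. A repeating key of period 2 is used — shifts +7, +5 over and over.
Applying it to cycle: c+7=j, y+5=d, c+7=j, l+5=q, e+7=l.

jdjql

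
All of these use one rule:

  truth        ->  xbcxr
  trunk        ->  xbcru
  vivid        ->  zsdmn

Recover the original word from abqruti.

wrinkle

A repeating key of period 3 is used — shifts +4, +10, +8 over and over.
Undoing it on abqruti: a−4=w, b−10=r, q−8=i, r−4=n, u−10=k, t−8=l, i−4=e.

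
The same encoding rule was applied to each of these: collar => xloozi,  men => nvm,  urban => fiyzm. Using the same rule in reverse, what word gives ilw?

rod

Letters are reflected about the middle of the alphabet (position → 25−position): Atbash.
Decoding ilw: i↔r, l↔o, w↔d.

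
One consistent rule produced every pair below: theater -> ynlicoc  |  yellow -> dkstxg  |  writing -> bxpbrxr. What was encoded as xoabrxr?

sitting

In theater: t→y is +5, h→n is +6, e→l is +7, a→i is +8 — the shift increases by 1 each position. The shift increases by 1 at each position, starting from +5: 5, 6, 7, ….
Reversing it on xoabrxr: x−5=s, o−6=i, a−7=t, b−8=t, r−9=i, x−10=n, r−11=g.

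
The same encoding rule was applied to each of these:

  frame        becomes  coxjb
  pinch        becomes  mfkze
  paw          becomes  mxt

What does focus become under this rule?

It's a constant shift of +23 (ROT23).
Applying it to focus: f+23=c, o+23=l, c+23=z, u+23=r, s+23=p.

clzrp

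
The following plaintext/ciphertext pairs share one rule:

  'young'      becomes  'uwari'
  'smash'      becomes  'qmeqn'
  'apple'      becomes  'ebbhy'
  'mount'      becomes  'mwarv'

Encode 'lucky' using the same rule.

y(24)→u(20) and o(14)→w(22) fit y≡5x+4 (mod 26); the inverse of 5 mod 26 is 21. Each letter's alphabet position (a=0..z=25) is mapped through 5·x+4 mod 26 — an affine cipher.
On lucky: l(11)→5·11+4≡7=h; u(20)→5·20+4≡0=a; c(2)→5·2+4≡14=o; k(10)→5·10+4≡2=c; y(24)→5·24+4≡20=u (all mod 26).

haocu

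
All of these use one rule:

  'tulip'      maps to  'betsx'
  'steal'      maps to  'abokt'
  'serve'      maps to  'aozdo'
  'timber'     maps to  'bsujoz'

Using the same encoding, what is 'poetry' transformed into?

The rule splits by letter class: vowels +10, consonants +8.
On poetry: p(cons)+8=x, o(vowel)+10=y, e(vowel)+10=o, t(cons)+8=b, r(cons)+8=z, y(cons)+8=g.

xyobzg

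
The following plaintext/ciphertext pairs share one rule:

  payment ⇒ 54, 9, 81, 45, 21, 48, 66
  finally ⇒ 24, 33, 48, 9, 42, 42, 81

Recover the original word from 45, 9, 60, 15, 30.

p(#16)→54 and a(#1)→9: differences scale by 3, so n = 3·pos + 6. Each letter becomes 3×(its alphabet position, a=1..z=26) + 6.
Reversing it on 45, 9, 60, 15, 30: 45→(45−6)÷3=13=m, 9→(9−6)÷3=1=a, 60→(60−6)÷3=18=r, 15→(15−6)÷3=3=c, 30→(30−6)÷3=8=h.

march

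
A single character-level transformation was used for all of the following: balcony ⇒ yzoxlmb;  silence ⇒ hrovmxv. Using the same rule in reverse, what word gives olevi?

Each pair mirrors across the alphabet (b↔y, a↔z, l↔o): positions sum to 25. Each letter is replaced by its mirror in the alphabet: a↔z, b↔y, c↔x, and so on (the Atbash cipher).
Reversing it on olevi: o↔l, l↔o, e↔v, v↔e, i↔r.

lover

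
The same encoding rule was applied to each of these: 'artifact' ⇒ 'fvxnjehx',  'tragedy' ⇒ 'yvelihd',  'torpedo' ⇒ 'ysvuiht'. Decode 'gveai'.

Shifts by position in artifact: pos 0: a→f (+5), pos 1: r→v (+4), pos 2: t→x (+4), pos 3: i→n (+5), pos 4: f→j (+4), pos 5: a→e (+4) — repeating every 3. The shifts repeat in a cycle of length 3: positions 0,1,… shift by +5, +4, +4, then the pattern repeats.
Decoding gveai: g−5=b, v−4=r, e−4=a, a−5=v, i−4=e.

brave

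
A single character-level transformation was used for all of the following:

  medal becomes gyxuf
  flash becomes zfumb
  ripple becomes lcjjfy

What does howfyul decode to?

nuclear

Every letter moves 20 places later in the alphabet, wrapping around z→a.
Reversing it on howfyul: h−20=n, o−20=u, w−20=c, f−20=l, y−20=e, u−20=a, l−20=r.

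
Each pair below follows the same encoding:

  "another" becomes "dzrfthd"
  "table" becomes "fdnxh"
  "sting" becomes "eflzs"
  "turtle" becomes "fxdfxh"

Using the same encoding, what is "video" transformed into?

Two shifts are in play — +3 for a/e/i/o/u, +12 for every other letter.
On video: v(cons)+12=h, i(vowel)+3=l, d(cons)+12=p, e(vowel)+3=h, o(vowel)+3=r.

hlphr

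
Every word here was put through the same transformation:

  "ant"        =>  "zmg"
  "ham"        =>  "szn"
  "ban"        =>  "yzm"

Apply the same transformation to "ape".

Each pair mirrors across the alphabet (a↔z, n↔m, t↔g): positions sum to 25. Letters are reflected about the middle of the alphabet (position → 25−position): Atbash.
Applying it to ape: a↔z, p↔k, e↔v.

zkv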